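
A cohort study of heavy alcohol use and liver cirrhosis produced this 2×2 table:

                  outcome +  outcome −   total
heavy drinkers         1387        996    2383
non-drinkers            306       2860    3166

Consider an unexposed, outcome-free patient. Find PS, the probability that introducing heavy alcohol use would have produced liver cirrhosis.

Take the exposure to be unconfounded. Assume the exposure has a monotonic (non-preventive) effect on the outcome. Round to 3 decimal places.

PS ≈ 0.537

p₁ = P(outcome | exposed) = 1387/2383 = 0.58204
p₀ = P(outcome | unexposed) = 306/3166 = 0.096652
Under exogeneity and monotonicity, PS = (p₁ − p₀)/(1 − p₀).
PS = (0.58204 − 0.096652) / 0.90335 ≈ 0.5373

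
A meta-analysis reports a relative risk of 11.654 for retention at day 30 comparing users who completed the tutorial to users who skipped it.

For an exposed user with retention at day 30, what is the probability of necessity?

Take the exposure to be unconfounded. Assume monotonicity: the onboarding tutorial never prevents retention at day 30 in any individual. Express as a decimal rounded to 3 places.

Under exogeneity and monotonicity, PN = (RR − 1) / RR = 1 − 1/RR.
PN = (11.654 − 1) / 11.654 = 10.65 / 11.654 ≈ 0.9142

PN ≈ 0.914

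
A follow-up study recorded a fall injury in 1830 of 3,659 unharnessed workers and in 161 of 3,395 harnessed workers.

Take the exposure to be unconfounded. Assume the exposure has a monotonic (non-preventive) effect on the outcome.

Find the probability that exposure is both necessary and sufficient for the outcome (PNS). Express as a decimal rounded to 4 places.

PNS ≈ 0.4527

p₁ = P(outcome | exposed) = 1830/3659 = 0.50014
p₀ = P(outcome | unexposed) = 161/3395 = 0.047423
Under exogeneity and monotonicity, PNS = p₁ − p₀.
PNS = 0.50014 − 0.047423 = 0.45271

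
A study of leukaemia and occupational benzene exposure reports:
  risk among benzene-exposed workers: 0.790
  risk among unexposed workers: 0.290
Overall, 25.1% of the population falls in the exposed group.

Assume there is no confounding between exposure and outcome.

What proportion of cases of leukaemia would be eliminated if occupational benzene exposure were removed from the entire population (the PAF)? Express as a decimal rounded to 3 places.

PAF ≈ 0.302

Let p₁ = 0.79, p₀ = 0.29.
Overall risk P(Y=1) = π·p₁ + (1−π)·p₀ = 0.251×0.79 + 0.749×0.29 = 0.4155.
Under exogeneity, PAF = [P(Y=1) − p₀] / P(Y=1).
PAF = (0.4155 − 0.29) / 0.4155 ≈ 0.3020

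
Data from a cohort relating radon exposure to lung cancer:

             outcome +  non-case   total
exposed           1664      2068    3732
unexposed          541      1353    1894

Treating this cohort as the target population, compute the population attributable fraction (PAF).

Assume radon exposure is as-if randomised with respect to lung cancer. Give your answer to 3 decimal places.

PAF ≈ 0.271

p₁ = P(outcome | exposed) = 1664/3732 = 0.44587
p₀ = P(outcome | unexposed) = 541/1894 = 0.28564
Exposure prevalence π = 3732/5626 = 0.66335; overall risk P(Y=1) = 0.39193.
Under exogeneity, PAF = [P(Y=1) − p₀]/P(Y=1).
PAF = (0.39193 − 0.28564) / 0.39193 ≈ 0.2712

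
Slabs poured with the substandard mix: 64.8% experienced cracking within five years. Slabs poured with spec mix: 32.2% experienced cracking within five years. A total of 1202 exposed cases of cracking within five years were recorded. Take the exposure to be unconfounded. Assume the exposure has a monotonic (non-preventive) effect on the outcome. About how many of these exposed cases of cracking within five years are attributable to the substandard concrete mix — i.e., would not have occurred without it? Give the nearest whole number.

about 605 cases

p₁ = 0.648, p₀ = 0.322.
PN = (p₁ − p₀)/p₁ = (0.648 − 0.322) / 0.648 ≈ 0.50309.
Attributable cases ≈ PN × (exposed cases) = 0.50309 × 1202 ≈ 604.71.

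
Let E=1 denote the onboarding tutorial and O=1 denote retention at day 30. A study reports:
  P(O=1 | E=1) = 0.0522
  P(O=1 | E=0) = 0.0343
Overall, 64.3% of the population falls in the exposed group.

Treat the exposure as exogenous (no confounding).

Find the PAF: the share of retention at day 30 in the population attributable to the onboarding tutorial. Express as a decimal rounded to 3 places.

Let p₁ = 0.0522, p₀ = 0.0343.
Overall risk P(Y=1) = π·p₁ + (1−π)·p₀ = 0.643×0.0522 + 0.357×0.0343 = 0.04581.
Under exogeneity, PAF = [P(Y=1) − p₀] / P(Y=1).
PAF = (0.04581 − 0.0343) / 0.04581 ≈ 0.2513

PAF ≈ 0.251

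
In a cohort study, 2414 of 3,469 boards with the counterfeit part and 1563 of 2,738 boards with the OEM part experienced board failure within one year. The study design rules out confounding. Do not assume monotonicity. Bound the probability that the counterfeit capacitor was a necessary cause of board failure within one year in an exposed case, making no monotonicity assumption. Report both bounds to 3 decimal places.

0.180 ≤ PN ≤ 0.617

p₁ = P(outcome | exposed) = 2414/3469 = 0.69588
p₀ = P(outcome | unexposed) = 1563/2738 = 0.57085
Under exogeneity alone the bounds on PN are max{0,(p₁−p₀)/p₁} ≤ PN ≤ min{1,(1−p₀)/p₁}.
  lower = (p₁ − p₀)/p₁ = 0.12502 / 0.69588 ≈ 0.1797
  upper = min{1, (1 − p₀)/p₁} = 0.42915 / 0.69588 ≈ 0.6167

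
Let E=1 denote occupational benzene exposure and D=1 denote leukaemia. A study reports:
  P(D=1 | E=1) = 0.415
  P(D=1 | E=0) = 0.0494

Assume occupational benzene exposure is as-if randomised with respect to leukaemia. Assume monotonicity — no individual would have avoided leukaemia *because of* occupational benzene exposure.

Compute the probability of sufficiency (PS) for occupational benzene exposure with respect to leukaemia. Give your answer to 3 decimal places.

Let p₁ = 0.415, p₀ = 0.0494.
Under exogeneity and monotonicity, PS = (p₁ − p₀) / (1 − p₀).
PS = (0.415 − 0.0494) / (1 − 0.0494) = 0.3656 / 0.9506 ≈ 0.3846

PS ≈ 0.385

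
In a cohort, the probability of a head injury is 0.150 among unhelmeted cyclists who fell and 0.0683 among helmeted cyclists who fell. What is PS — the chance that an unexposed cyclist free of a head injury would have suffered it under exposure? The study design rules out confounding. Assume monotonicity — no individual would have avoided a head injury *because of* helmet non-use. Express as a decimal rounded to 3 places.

PS ≈ 0.088

Let p₁ = 0.15, p₀ = 0.0683.
Under exogeneity and monotonicity, PS = (p₁ − p₀) / (1 − p₀).
PS = (0.15 − 0.0683) / (1 − 0.0683) = 0.0817 / 0.9317 ≈ 0.0877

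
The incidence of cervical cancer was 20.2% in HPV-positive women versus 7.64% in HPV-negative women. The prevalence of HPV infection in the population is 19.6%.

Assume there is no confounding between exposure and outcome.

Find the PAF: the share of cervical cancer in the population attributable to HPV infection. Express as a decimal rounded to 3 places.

PAF ≈ 0.244

p₁ = 0.202, p₀ = 0.0764.
Overall risk P(Y=1) = π·p₁ + (1−π)·p₀ = 0.196×0.202 + 0.804×0.0764 = 0.10102.
Under exogeneity, PAF = [P(Y=1) − p₀] / P(Y=1).
PAF = (0.10102 − 0.0764) / 0.10102 ≈ 0.2437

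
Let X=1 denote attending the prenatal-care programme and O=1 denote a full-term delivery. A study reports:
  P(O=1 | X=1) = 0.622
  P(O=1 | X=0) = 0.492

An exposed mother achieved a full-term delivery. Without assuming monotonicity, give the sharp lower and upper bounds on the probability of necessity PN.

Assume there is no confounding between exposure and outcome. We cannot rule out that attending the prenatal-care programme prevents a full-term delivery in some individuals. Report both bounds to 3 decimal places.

0.209 ≤ PN ≤ 0.817

Let p₁ = 0.622, p₀ = 0.492.
Under exogeneity alone the bounds on PN are max{0,(p₁−p₀)/p₁} ≤ PN ≤ min{1,(1−p₀)/p₁}.
  lower = (p₁ − p₀)/p₁ = 0.13 / 0.622 ≈ 0.2090
  upper = min{1, (1 − p₀)/p₁} = 0.508 / 0.622 ≈ 0.8167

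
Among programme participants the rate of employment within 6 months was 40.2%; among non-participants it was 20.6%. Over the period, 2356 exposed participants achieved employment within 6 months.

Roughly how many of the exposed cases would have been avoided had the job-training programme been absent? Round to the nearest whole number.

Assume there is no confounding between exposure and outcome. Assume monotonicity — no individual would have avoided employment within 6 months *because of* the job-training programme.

p₁ = 0.402, p₀ = 0.206.
PN = (p₁ − p₀)/p₁ = (0.402 − 0.206) / 0.402 ≈ 0.48756.
Attributable cases ≈ PN × (exposed cases) = 0.48756 × 2356 ≈ 1148.70.

about 1149 cases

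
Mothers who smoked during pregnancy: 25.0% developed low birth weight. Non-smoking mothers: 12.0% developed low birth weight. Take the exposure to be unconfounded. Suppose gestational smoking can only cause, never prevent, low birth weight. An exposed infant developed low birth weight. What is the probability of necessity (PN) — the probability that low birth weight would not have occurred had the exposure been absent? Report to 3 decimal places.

p₁ = 0.25, p₀ = 0.12.
Under exogeneity and monotonicity, PN = (p₁ − p₀) / p₁.
PN = (0.25 − 0.12) / 0.25 = 0.13 / 0.25 ≈ 0.5200

PN ≈ 0.520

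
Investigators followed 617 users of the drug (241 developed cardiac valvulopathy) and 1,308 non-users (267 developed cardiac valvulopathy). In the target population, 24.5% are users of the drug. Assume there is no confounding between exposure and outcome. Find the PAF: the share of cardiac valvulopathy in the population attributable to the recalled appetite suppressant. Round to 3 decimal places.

p₁ = P(outcome | exposed) = 241/617 = 0.3906
p₀ = P(outcome | unexposed) = 267/1308 = 0.20413
Overall risk P(Y=1) = π·p₁ + (1−π)·p₀ = 0.245×0.3906 + 0.755×0.20413 = 0.24981.
Under exogeneity, PAF = [P(Y=1) − p₀] / P(Y=1).
PAF = (0.24981 − 0.20413) / 0.24981 ≈ 0.1829

PAF ≈ 0.183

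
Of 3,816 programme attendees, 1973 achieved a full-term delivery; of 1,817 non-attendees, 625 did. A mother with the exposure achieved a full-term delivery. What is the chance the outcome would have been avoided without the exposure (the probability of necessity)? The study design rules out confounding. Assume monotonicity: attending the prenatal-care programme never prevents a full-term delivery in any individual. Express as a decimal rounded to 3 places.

p₁ = P(outcome | exposed) = 1973/3816 = 0.51703
p₀ = P(outcome | unexposed) = 625/1817 = 0.34397
Under exogeneity and monotonicity, PN = (p₁ − p₀) / p₁.
PN = (0.51703 − 0.34397) / 0.51703 = 0.17306 / 0.51703 ≈ 0.3347

PN ≈ 0.335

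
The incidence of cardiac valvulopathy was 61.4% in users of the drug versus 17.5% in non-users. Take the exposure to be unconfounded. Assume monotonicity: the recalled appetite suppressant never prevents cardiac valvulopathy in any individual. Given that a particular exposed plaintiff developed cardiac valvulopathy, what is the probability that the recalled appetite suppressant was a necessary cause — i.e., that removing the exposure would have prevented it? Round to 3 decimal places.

PN ≈ 0.715

p₁ = 0.614, p₀ = 0.175.
Under exogeneity and monotonicity, PN = (p₁ − p₀) / p₁.
PN = (0.614 − 0.175) / 0.614 = 0.439 / 0.614 ≈ 0.7150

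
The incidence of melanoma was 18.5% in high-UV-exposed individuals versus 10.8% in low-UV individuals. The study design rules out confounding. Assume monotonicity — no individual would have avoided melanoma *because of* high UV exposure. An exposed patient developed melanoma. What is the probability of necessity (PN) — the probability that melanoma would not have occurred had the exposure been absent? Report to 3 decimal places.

p₁ = 0.185, p₀ = 0.108.
Under exogeneity and monotonicity, PN = (p₁ − p₀) / p₁.
PN = (0.185 − 0.108) / 0.185 = 0.077 / 0.185 ≈ 0.4162

PN ≈ 0.416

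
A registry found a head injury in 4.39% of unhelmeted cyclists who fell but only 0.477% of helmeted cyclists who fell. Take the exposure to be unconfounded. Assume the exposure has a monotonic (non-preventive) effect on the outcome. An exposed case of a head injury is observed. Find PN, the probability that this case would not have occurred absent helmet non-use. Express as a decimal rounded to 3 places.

PN ≈ 0.891

p₁ = 0.0439, p₀ = 0.00477.
Under exogeneity and monotonicity, PN = (p₁ − p₀) / p₁.
PN = (0.0439 − 0.00477) / 0.0439 = 0.03913 / 0.0439 ≈ 0.8913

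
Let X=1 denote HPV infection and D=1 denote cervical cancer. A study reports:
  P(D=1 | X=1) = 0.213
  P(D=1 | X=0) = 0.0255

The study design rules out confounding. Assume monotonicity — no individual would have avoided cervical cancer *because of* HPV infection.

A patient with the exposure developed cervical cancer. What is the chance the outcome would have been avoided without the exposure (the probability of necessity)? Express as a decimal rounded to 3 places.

PN ≈ 0.880

Let p₁ = 0.213, p₀ = 0.0255.
Under exogeneity and monotonicity, PN = (p₁ − p₀) / p₁.
PN = (0.213 − 0.0255) / 0.213 = 0.1875 / 0.213 ≈ 0.8803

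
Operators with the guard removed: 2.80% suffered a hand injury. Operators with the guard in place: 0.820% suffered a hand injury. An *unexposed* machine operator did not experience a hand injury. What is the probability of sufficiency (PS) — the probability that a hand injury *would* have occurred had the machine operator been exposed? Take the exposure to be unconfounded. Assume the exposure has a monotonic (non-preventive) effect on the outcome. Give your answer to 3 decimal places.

PS ≈ 0.020

p₁ = 0.028, p₀ = 0.0082.
Under exogeneity and monotonicity, PS = (p₁ − p₀) / (1 − p₀).
PS = (0.028 − 0.0082) / (1 − 0.0082) = 0.0198 / 0.9918 ≈ 0.0200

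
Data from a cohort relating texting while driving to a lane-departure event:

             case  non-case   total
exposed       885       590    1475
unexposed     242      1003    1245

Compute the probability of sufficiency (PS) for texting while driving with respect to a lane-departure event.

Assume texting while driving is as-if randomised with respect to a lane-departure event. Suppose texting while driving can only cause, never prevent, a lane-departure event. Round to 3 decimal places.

PS ≈ 0.503

p₁ = P(outcome | exposed) = 885/1475 = 0.6
p₀ = P(outcome | unexposed) = 242/1245 = 0.19438
Under exogeneity and monotonicity, PS = (p₁ − p₀)/(1 − p₀).
PS = (0.6 − 0.19438) / 0.80562 ≈ 0.5035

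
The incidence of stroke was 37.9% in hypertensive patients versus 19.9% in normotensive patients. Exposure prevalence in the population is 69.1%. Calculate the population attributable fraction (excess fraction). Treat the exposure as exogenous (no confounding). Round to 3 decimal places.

PAF ≈ 0.385

p₁ = 0.379, p₀ = 0.199.
Overall risk P(Y=1) = π·p₁ + (1−π)·p₀ = 0.691×0.379 + 0.309×0.199 = 0.32338.
Under exogeneity, PAF = [P(Y=1) − p₀] / P(Y=1).
PAF = (0.32338 − 0.199) / 0.32338 ≈ 0.3846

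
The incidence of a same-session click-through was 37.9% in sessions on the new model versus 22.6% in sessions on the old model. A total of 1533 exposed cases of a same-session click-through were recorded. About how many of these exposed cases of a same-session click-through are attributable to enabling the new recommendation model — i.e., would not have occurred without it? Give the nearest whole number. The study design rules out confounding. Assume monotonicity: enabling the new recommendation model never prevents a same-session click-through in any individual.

p₁ = 0.379, p₀ = 0.226.
PN = (p₁ − p₀)/p₁ = (0.379 − 0.226) / 0.379 ≈ 0.40369.
Attributable cases ≈ PN × (exposed cases) = 0.40369 × 1533 ≈ 618.86.

about 619 cases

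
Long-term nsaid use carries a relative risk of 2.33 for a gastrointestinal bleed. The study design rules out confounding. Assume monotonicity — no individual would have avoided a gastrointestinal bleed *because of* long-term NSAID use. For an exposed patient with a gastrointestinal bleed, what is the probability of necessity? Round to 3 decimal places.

Under exogeneity and monotonicity, PN = (RR − 1) / RR = 1 − 1/RR.
PN = (2.33 − 1) / 2.33 = 1.33 / 2.33 ≈ 0.5708

PN ≈ 0.571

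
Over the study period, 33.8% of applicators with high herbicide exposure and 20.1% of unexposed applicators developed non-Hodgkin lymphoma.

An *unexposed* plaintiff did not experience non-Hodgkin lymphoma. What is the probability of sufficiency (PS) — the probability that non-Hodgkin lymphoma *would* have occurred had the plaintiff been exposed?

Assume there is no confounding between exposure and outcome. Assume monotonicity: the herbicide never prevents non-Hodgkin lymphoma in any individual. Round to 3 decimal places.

PS ≈ 0.171

p₁ = 0.338, p₀ = 0.201.
Under exogeneity and monotonicity, PS = (p₁ − p₀) / (1 − p₀).
PS = (0.338 − 0.201) / (1 − 0.201) = 0.137 / 0.799 ≈ 0.1715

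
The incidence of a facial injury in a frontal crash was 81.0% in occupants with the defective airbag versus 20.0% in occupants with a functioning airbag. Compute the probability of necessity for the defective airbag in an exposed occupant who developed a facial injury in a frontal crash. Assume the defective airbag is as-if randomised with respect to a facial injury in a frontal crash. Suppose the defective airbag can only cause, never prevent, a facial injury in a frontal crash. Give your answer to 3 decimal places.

PN ≈ 0.753

p₁ = 0.81, p₀ = 0.2.
Under exogeneity and monotonicity, PN = (p₁ − p₀) / p₁.
PN = (0.81 − 0.2) / 0.81 = 0.61 / 0.81 ≈ 0.7531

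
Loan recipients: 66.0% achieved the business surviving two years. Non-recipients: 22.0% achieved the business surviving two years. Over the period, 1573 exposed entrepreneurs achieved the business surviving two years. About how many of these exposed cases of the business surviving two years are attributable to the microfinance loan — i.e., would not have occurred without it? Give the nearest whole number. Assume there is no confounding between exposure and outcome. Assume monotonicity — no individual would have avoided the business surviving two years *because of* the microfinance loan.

about 1049 cases

p₁ = 0.66, p₀ = 0.22.
PN = (p₁ − p₀)/p₁ = (0.66 − 0.22) / 0.66 ≈ 0.66667.
Attributable cases ≈ PN × (exposed cases) = 0.66667 × 1573 ≈ 1048.67.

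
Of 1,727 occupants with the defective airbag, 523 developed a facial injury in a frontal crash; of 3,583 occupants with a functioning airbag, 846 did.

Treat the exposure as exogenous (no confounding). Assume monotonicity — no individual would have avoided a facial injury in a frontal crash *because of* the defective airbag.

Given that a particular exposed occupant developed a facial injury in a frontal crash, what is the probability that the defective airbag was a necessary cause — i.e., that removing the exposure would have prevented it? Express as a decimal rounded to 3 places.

p₁ = P(outcome | exposed) = 523/1727 = 0.30284
p₀ = P(outcome | unexposed) = 846/3583 = 0.23611
Under exogeneity and monotonicity, PN = (p₁ − p₀) / p₁.
PN = (0.30284 − 0.23611) / 0.30284 = 0.066722 / 0.30284 ≈ 0.2203

PN ≈ 0.220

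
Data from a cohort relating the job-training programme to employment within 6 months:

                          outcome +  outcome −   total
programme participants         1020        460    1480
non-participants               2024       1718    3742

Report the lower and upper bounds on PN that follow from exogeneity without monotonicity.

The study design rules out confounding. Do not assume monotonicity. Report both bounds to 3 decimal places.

0.215 ≤ PN ≤ 0.666

p₁ = P(outcome | exposed) = 1020/1480 = 0.68919
p₀ = P(outcome | unexposed) = 2024/3742 = 0.54089
Under exogeneity alone the bounds on PN are max{0,(p₁−p₀)/p₁} ≤ PN ≤ min{1,(1−p₀)/p₁}.
  lower = (p₁ − p₀)/p₁ = 0.1483 / 0.68919 ≈ 0.2152
  upper = min{1, (1 − p₀)/p₁} = 0.45911 / 0.68919 ≈ 0.6662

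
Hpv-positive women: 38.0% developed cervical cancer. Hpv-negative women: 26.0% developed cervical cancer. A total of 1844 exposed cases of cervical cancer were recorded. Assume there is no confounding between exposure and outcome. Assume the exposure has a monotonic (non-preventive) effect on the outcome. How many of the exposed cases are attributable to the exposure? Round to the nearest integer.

about 582 cases

p₁ = 0.38, p₀ = 0.26.
PN = (p₁ − p₀)/p₁ = (0.38 − 0.26) / 0.38 ≈ 0.31579.
Attributable cases ≈ PN × (exposed cases) = 0.31579 × 1844 ≈ 582.32.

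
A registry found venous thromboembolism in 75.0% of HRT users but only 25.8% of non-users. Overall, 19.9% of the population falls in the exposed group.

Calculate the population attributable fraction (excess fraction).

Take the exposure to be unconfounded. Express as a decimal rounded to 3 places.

PAF ≈ 0.275

p₁ = 0.75, p₀ = 0.258.
Overall risk P(Y=1) = π·p₁ + (1−π)·p₀ = 0.199×0.75 + 0.801×0.258 = 0.35591.
Under exogeneity, PAF = [P(Y=1) − p₀] / P(Y=1).
PAF = (0.35591 − 0.258) / 0.35591 ≈ 0.2751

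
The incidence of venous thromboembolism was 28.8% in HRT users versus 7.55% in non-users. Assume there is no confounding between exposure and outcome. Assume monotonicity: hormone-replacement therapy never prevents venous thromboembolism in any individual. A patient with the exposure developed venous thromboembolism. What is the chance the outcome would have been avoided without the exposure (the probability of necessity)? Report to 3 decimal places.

p₁ = 0.288, p₀ = 0.0755.
Under exogeneity and monotonicity, PN = (p₁ − p₀) / p₁.
PN = (0.288 − 0.0755) / 0.288 = 0.2125 / 0.288 ≈ 0.7378

PN ≈ 0.738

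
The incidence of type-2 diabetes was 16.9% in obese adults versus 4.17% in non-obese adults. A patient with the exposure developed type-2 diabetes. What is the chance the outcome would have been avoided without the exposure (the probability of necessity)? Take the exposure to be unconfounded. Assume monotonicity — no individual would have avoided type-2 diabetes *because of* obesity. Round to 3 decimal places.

p₁ = 0.169, p₀ = 0.0417.
Under exogeneity and monotonicity, PN = (p₁ − p₀) / p₁.
PN = (0.169 − 0.0417) / 0.169 = 0.1273 / 0.169 ≈ 0.7533

PN ≈ 0.753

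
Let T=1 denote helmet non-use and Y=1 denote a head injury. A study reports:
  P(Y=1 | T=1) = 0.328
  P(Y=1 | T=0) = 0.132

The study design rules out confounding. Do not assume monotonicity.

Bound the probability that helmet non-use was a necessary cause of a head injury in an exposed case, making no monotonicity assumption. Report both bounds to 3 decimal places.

Let p₁ = 0.328, p₀ = 0.132.
Under exogeneity alone the bounds on PN are max{0,(p₁−p₀)/p₁} ≤ PN ≤ min{1,(1−p₀)/p₁}.
  lower = (p₁ − p₀)/p₁ = 0.196 / 0.328 ≈ 0.5976
  upper = min{1, (1 − p₀)/p₁} = 0.868 / 0.328 ≈ 2.6463 → capped at 1

0.598 ≤ PN ≤ 1.000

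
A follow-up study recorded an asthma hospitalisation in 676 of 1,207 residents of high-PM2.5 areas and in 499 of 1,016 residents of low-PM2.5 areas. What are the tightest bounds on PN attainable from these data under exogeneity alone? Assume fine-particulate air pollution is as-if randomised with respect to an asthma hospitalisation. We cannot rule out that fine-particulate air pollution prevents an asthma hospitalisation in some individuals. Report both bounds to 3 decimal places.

0.123 ≤ PN ≤ 0.909

p₁ = P(outcome | exposed) = 676/1207 = 0.56007
p₀ = P(outcome | unexposed) = 499/1016 = 0.49114
Under exogeneity alone the bounds on PN are max{0,(p₁−p₀)/p₁} ≤ PN ≤ min{1,(1−p₀)/p₁}.
  lower = (p₁ − p₀)/p₁ = 0.068925 / 0.56007 ≈ 0.1231
  upper = min{1, (1 − p₀)/p₁} = 0.50886 / 0.56007 ≈ 0.9086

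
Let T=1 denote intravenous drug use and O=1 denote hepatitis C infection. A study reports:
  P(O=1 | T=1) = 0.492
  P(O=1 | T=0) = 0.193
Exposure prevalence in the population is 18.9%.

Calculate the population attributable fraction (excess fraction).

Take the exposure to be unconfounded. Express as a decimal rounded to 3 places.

Let p₁ = 0.492, p₀ = 0.193.
Overall risk P(Y=1) = π·p₁ + (1−π)·p₀ = 0.189×0.492 + 0.811×0.193 = 0.24951.
Under exogeneity, PAF = [P(Y=1) − p₀] / P(Y=1).
PAF = (0.24951 − 0.193) / 0.24951 ≈ 0.2265

PAF ≈ 0.226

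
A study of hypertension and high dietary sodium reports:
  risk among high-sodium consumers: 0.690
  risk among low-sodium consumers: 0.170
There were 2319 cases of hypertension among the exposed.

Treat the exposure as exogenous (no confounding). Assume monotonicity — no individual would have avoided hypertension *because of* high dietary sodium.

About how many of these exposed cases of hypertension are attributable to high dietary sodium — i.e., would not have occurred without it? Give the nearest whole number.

about 1748 cases

Let p₁ = 0.69, p₀ = 0.17.
PN = (p₁ − p₀)/p₁ = (0.69 − 0.17) / 0.69 ≈ 0.75362.
Attributable cases ≈ PN × (exposed cases) = 0.75362 × 2319 ≈ 1747.65.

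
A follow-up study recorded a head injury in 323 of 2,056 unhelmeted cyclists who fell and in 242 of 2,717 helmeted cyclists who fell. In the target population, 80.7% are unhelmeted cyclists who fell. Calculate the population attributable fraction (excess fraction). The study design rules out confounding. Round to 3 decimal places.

p₁ = P(outcome | exposed) = 323/2056 = 0.1571
p₀ = P(outcome | unexposed) = 242/2717 = 0.089069
Overall risk P(Y=1) = π·p₁ + (1−π)·p₀ = 0.807×0.1571 + 0.193×0.089069 = 0.14397.
Under exogeneity, PAF = [P(Y=1) − p₀] / P(Y=1).
PAF = (0.14397 − 0.089069) / 0.14397 ≈ 0.3813

PAF ≈ 0.381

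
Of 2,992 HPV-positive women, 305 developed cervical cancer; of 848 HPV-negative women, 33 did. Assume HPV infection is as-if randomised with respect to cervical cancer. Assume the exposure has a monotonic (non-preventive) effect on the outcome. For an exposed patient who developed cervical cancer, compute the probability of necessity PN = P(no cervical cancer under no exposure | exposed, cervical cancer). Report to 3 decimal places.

PN ≈ 0.618

p₁ = P(outcome | exposed) = 305/2992 = 0.10194
p₀ = P(outcome | unexposed) = 33/848 = 0.038915
Under exogeneity and monotonicity, PN = (p₁ − p₀) / p₁.
PN = (0.10194 − 0.038915) / 0.10194 = 0.063023 / 0.10194 ≈ 0.6182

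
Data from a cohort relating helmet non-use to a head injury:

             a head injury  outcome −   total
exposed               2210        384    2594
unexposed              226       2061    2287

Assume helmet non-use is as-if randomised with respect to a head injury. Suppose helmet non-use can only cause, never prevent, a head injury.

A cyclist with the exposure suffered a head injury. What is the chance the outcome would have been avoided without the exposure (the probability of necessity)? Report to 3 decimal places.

p₁ = P(outcome | exposed) = 2210/2594 = 0.85197
p₀ = P(outcome | unexposed) = 226/2287 = 0.098819
Under exogeneity and monotonicity, PN = (p₁ − p₀) / p₁.
PN = (0.85197 − 0.098819) / 0.85197 = 0.75315 / 0.85197 ≈ 0.8840

PN ≈ 0.884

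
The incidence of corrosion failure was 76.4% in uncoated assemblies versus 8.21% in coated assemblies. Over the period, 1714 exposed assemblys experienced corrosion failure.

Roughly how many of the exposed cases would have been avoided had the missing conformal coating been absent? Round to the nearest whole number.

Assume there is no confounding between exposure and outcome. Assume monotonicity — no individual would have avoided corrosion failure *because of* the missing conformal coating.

p₁ = 0.764, p₀ = 0.0821.
PN = (p₁ − p₀)/p₁ = (0.764 − 0.0821) / 0.764 ≈ 0.89254.
Attributable cases ≈ PN × (exposed cases) = 0.89254 × 1714 ≈ 1529.81.

about 1530 cases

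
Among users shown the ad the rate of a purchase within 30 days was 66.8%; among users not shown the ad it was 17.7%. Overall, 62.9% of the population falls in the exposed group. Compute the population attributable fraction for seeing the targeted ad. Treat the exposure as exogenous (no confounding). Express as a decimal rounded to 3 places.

PAF ≈ 0.636

p₁ = 0.668, p₀ = 0.177.
Overall risk P(Y=1) = π·p₁ + (1−π)·p₀ = 0.629×0.668 + 0.371×0.177 = 0.48584.
Under exogeneity, PAF = [P(Y=1) − p₀] / P(Y=1).
PAF = (0.48584 − 0.177) / 0.48584 ≈ 0.6357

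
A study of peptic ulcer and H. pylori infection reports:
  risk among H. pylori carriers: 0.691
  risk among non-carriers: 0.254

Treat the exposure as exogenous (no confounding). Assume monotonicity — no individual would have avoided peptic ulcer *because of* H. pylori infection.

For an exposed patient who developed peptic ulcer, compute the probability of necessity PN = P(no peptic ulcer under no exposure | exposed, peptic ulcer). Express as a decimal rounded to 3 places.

PN ≈ 0.632

Let p₁ = 0.691, p₀ = 0.254.
Under exogeneity and monotonicity, PN = (p₁ − p₀) / p₁.
PN = (0.691 − 0.254) / 0.691 = 0.437 / 0.691 ≈ 0.6324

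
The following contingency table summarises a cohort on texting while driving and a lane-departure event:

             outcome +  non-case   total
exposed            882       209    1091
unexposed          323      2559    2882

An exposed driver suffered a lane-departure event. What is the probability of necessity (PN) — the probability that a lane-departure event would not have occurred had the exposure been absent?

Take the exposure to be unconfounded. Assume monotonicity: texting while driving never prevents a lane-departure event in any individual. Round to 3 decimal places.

PN ≈ 0.861

p₁ = P(outcome | exposed) = 882/1091 = 0.80843
p₀ = P(outcome | unexposed) = 323/2882 = 0.11207
Under exogeneity and monotonicity, PN = (p₁ − p₀) / p₁.
PN = (0.80843 − 0.11207) / 0.80843 = 0.69636 / 0.80843 ≈ 0.8614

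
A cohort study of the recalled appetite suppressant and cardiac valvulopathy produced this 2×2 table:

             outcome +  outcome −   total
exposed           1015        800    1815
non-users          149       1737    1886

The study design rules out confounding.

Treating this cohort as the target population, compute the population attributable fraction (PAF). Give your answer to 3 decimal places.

p₁ = P(outcome | exposed) = 1015/1815 = 0.55923
p₀ = P(outcome | unexposed) = 149/1886 = 0.079003
Exposure prevalence π = 1815/3701 = 0.49041; overall risk P(Y=1) = 0.31451.
Under exogeneity, PAF = [P(Y=1) − p₀]/P(Y=1).
PAF = (0.31451 − 0.079003) / 0.31451 ≈ 0.7488

PAF ≈ 0.749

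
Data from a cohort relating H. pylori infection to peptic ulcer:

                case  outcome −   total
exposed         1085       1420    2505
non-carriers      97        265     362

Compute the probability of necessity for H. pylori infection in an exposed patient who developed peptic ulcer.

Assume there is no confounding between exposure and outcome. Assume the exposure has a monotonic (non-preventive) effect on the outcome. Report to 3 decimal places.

PN ≈ 0.381

p₁ = P(outcome | exposed) = 1085/2505 = 0.43313
p₀ = P(outcome | unexposed) = 97/362 = 0.26796
Under exogeneity and monotonicity, PN = (p₁ − p₀)/p₁.
PN = (0.43313 − 0.26796) / 0.43313 ≈ 0.3814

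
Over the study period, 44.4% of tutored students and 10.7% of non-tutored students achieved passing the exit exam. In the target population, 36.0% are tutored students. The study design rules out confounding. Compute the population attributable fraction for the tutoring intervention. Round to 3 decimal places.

PAF ≈ 0.531

p₁ = 0.444, p₀ = 0.107.
Overall risk P(Y=1) = π·p₁ + (1−π)·p₀ = 0.36×0.444 + 0.64×0.107 = 0.22832.
Under exogeneity, PAF = [P(Y=1) − p₀] / P(Y=1).
PAF = (0.22832 − 0.107) / 0.22832 ≈ 0.5314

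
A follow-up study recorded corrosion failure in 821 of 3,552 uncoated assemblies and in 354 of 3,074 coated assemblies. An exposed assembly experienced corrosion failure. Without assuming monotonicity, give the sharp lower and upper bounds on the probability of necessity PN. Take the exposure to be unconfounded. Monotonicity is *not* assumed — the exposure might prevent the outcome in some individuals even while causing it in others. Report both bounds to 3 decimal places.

p₁ = P(outcome | exposed) = 821/3552 = 0.23114
p₀ = P(outcome | unexposed) = 354/3074 = 0.11516
Under exogeneity alone the bounds on PN are max{0,(p₁−p₀)/p₁} ≤ PN ≤ min{1,(1−p₀)/p₁}.
  lower = (p₁ − p₀)/p₁ = 0.11598 / 0.23114 ≈ 0.5018
  upper = min{1, (1 − p₀)/p₁} = 0.88484 / 0.23114 ≈ 3.8282 → capped at 1

0.502 ≤ PN ≤ 1.000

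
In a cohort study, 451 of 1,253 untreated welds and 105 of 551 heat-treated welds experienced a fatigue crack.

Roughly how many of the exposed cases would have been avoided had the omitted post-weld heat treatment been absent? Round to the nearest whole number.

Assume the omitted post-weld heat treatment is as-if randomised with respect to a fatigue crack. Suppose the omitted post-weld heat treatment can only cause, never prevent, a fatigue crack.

p₁ = P(outcome | exposed) = 451/1253 = 0.35994
p₀ = P(outcome | unexposed) = 105/551 = 0.19056
PN = (p₁ − p₀)/p₁ = (0.35994 − 0.19056) / 0.35994 ≈ 0.47057.
Attributable cases ≈ PN × (exposed cases) = 0.47057 × 451 ≈ 212.23.

about 212 cases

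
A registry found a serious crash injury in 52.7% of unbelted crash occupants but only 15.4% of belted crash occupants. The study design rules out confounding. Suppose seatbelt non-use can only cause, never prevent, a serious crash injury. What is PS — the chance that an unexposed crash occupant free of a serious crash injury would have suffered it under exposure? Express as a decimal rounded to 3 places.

p₁ = 0.527, p₀ = 0.154.
Under exogeneity and monotonicity, PS = (p₁ − p₀) / (1 − p₀).
PS = (0.527 − 0.154) / (1 − 0.154) = 0.373 / 0.846 ≈ 0.4409

PS ≈ 0.441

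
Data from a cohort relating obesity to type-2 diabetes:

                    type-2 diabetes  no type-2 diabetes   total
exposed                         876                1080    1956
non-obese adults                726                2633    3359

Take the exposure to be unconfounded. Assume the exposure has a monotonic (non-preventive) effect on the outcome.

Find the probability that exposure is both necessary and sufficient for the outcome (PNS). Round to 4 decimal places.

p₁ = P(outcome | exposed) = 876/1956 = 0.44785
p₀ = P(outcome | unexposed) = 726/3359 = 0.21614
Under exogeneity and monotonicity, PNS = p₁ − p₀.
PNS = 0.44785 − 0.21614 = 0.23172

PNS ≈ 0.2317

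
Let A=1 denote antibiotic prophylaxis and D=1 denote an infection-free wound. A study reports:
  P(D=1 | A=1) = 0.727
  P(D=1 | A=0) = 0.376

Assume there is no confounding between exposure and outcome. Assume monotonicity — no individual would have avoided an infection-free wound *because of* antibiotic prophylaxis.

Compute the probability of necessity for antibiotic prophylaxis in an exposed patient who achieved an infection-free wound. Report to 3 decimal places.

Let p₁ = 0.727, p₀ = 0.376.
Under exogeneity and monotonicity, PN = (p₁ − p₀) / p₁.
PN = (0.727 − 0.376) / 0.727 = 0.351 / 0.727 ≈ 0.4828

PN ≈ 0.483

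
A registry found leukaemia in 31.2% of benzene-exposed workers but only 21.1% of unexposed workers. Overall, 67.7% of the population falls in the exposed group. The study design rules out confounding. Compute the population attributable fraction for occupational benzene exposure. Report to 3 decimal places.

PAF ≈ 0.245

p₁ = 0.312, p₀ = 0.211.
Overall risk P(Y=1) = π·p₁ + (1−π)·p₀ = 0.677×0.312 + 0.323×0.211 = 0.27938.
Under exogeneity, PAF = [P(Y=1) − p₀] / P(Y=1).
PAF = (0.27938 − 0.211) / 0.27938 ≈ 0.2447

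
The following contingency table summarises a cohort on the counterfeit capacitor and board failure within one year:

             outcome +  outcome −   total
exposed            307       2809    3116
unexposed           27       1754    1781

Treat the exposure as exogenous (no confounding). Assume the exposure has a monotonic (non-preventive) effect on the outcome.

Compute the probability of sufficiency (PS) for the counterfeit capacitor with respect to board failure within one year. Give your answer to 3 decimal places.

p₁ = P(outcome | exposed) = 307/3116 = 0.098524
p₀ = P(outcome | unexposed) = 27/1781 = 0.01516
Under exogeneity and monotonicity, PS = (p₁ − p₀) / (1 − p₀).
PS = (0.098524 − 0.01516) / (1 − 0.01516) = 0.083364 / 0.98484 ≈ 0.0846

PS ≈ 0.085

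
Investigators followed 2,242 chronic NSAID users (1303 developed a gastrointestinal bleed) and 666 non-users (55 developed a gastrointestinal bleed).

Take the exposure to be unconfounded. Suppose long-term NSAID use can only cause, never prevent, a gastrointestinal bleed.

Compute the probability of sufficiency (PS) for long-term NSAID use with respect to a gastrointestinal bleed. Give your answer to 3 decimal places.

p₁ = P(outcome | exposed) = 1303/2242 = 0.58118
p₀ = P(outcome | unexposed) = 55/666 = 0.082583
Under exogeneity and monotonicity, PS = (p₁ − p₀) / (1 − p₀).
PS = (0.58118 − 0.082583) / (1 − 0.082583) = 0.49859 / 0.91742 ≈ 0.5435

PS ≈ 0.543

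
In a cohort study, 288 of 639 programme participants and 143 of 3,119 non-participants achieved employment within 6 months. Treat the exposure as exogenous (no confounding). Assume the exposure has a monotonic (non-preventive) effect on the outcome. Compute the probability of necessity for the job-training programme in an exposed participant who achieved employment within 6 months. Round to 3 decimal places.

PN ≈ 0.898

p₁ = P(outcome | exposed) = 288/639 = 0.4507
p₀ = P(outcome | unexposed) = 143/3119 = 0.045848
Under exogeneity and monotonicity, PN = (p₁ − p₀) / p₁.
PN = (0.4507 − 0.045848) / 0.4507 = 0.40486 / 0.4507 ≈ 0.8983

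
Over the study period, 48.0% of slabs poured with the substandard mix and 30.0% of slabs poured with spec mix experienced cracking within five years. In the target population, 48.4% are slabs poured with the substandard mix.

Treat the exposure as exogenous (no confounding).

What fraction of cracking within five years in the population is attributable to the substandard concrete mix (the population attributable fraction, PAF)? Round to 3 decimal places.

PAF ≈ 0.225

p₁ = 0.48, p₀ = 0.3.
Overall risk P(Y=1) = π·p₁ + (1−π)·p₀ = 0.484×0.48 + 0.516×0.3 = 0.38712.
Under exogeneity, PAF = [P(Y=1) − p₀] / P(Y=1).
PAF = (0.38712 − 0.3) / 0.38712 ≈ 0.2250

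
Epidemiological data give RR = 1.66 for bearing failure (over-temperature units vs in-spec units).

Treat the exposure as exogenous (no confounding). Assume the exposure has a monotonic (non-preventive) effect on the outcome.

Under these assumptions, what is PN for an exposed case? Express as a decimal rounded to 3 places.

PN ≈ 0.398

Under exogeneity and monotonicity, PN = (RR − 1) / RR = 1 − 1/RR.
PN = (1.66 − 1) / 1.66 = 0.66 / 1.66 ≈ 0.3976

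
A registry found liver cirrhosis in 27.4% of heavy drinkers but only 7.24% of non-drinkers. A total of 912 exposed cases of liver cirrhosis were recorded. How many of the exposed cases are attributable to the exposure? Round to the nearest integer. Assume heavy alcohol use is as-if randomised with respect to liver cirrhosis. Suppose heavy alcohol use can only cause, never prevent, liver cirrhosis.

about 671 cases

p₁ = 0.274, p₀ = 0.0724.
PN = (p₁ − p₀)/p₁ = (0.274 − 0.0724) / 0.274 ≈ 0.73577.
Attributable cases ≈ PN × (exposed cases) = 0.73577 × 912 ≈ 671.02.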